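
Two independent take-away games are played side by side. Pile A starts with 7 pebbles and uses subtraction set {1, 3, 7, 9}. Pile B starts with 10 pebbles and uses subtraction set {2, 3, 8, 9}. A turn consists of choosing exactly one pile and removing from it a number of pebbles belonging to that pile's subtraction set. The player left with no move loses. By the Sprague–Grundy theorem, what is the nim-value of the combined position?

Pile A, S = {1, 3, 7, 9}:
n : 0 1 2 3 4 5 6 7
G : 0 1 0 1 0 1 0 1
G_A(7) = 1.
Pile B, S = {2, 3, 8, 9}:
n :  0  1  2  3  4  5  6  7  8  9 10
G :  0  0  1  1  2  0  0  1  1  2  2
G_B(10) = 2.
Combined Grundy value = 1 ⊕ 2 = 3.

3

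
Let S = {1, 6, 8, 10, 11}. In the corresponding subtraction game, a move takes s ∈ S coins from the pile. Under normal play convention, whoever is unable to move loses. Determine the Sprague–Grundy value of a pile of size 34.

2

n :  0  1  2  3  4  5  6  7  8  9 10 11 12 13 14 15 16 17 18 19 20 21 22 23 24 25 26 27 28 29 30 31 32 33 34
G :  0  1  0  1  0  1  2  0  1  0  1  2  3  2  3  2  0  1  2  3  2  0  1  0  1  0  1  2  0  1  0  1  2  3  2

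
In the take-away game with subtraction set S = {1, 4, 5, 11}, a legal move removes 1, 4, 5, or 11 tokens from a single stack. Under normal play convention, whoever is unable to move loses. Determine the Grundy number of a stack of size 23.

3

G(0) = 0
G(1) = mex{0} = 1
G(2) = mex{1} = 0
G(3) = mex{0} = 1
G(4) = mex{1,0} = 2
G(5) = mex{2,1,0} = 3
G(6) = mex{3,0,1} = 2
G(7) = mex{2,1,0} = 3
G(8) = mex{3,2,1} = 0
G(9) = mex{0,3,2} = 1
G(10) = mex{1,2,3} = 0
G(11) = mex{0,3,2,0} = 1
G(12) = mex{1,0,3,1} = 2
G(13) = mex{2,1,0,0} = 3
G(14) = mex{3,0,1,1} = 2
G(15) = mex{2,1,0,2} = 3
G(16) = mex{3,2,1,3} = 0
G(17) = mex{0,3,2,2} = 1
G(18) = mex{1,2,3,3} = 0
G(19) = mex{0,3,2,0} = 1
G(20) = mex{1,0,3,1} = 2
G(21) = mex{2,1,0,0} = 3
G(22) = mex{3,0,1,1} = 2
G(23) = mex{2,1,0,2} = 3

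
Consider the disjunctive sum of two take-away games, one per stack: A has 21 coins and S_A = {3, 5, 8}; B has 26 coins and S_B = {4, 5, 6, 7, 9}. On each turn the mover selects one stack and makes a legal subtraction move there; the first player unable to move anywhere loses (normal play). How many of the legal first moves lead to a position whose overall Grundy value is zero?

1

Stack A, S = {3, 5, 8}:
n :  0  1  2  3  4  5  6  7  8  9 10 11 12 13 14 15 16 17 18 19 20 21
G :  0  0  0  1  1  1  2  2  2  3  3  0  0  0  1  1  1  2  2  2  3  3
G_A(21) = 3.
Stack B, S = {4, 5, 6, 7, 9}:
G(0) = 0
G(1) = mex{} = 0
G(2) = mex{} = 0
G(3) = mex{} = 0
G(4) = mex{0} = 1
G(5) = mex{0,0} = 1
G(6) = mex{0,0,0} = 1
G(7) = mex{0,0,0,0} = 1
G(8) = mex{1,0,0,0} = 2
G(9) = mex{1,1,0,0,0} = 2
G(10) = mex{1,1,1,0,0} = 2
G(11) = mex{1,1,1,1,0} = 2
G(12) = mex{2,1,1,1,0} = 3
G(13) = mex{2,2,1,1,1} = 0
G(14) = mex{2,2,2,1,1} = 0
G(15) = mex{2,2,2,2,1} = 0
G(16) = mex{3,2,2,2,1} = 0
G(17) = mex{0,3,2,2,2} = 1
G(18) = mex{0,0,3,2,2} = 1
G(19) = mex{0,0,0,3,2} = 1
G(20) = mex{0,0,0,0,2} = 1
G(21) = mex{1,0,0,0,3} = 2
G(22) = mex{1,1,0,0,0} = 2
G(23) = mex{1,1,1,0,0} = 2
G(24) = mex{1,1,1,1,0} = 2
G(25) = mex{2,1,1,1,0} = 3
G(26) = mex{2,2,1,1,1} = 0
G_B(26) = 0.
Combined Grundy value = 3 ⊕ 0 = 3.
A winning move leaves total XOR = 0, i.e. changes one component's Grundy value g to g ⊕ X where X is the current total.
Stack A: need g' = 3⊕3 = 0. Options: 21−3→G=2, 21−5→G=1, 21−8→G=0. Hits: 1.
Stack B: need g' = 0⊕3 = 3. Options: 26−4→G=2, 26−5→G=2, 26−6→G=1, 26−7→G=1, 26−9→G=1. Hits: 0.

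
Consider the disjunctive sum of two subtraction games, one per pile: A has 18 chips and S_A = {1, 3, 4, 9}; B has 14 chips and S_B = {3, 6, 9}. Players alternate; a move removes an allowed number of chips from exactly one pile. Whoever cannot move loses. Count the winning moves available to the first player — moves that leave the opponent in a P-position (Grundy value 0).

Pile A, S = {1, 3, 4, 9}:
G(0) = 0
G(1) = mex{0} = 1
G(2) = mex{1} = 0
G(3) = mex{0,0} = 1
G(4) = mex{1,1,0} = 2
G(5) = mex{2,0,1} = 3
G(6) = mex{3,1,0} = 2
G(7) = mex{2,2,1} = 0
G(8) = mex{0,3,2} = 1
G(9) = mex{1,2,3,0} = 4
G(10) = mex{4,0,2,1} = 3
G(11) = mex{3,1,0,0} = 2
G(12) = mex{2,4,1,1} = 0
G(13) = mex{0,3,4,2} = 1
G(14) = mex{1,2,3,3} = 0
G(15) = mex{0,0,2,2} = 1
G(16) = mex{1,1,0,0} = 2
G(17) = mex{2,0,1,1} = 3
G(18) = mex{3,1,0,4} = 2
G_A(18) = 2.
Pile B, S = {3, 6, 9}:
n :  0  1  2  3  4  5  6  7  8  9 10 11 12 13 14
G :  0  0  0  1  1  1  2  2  2  3  3  3  0  0  0
G_B(14) = 0.
Combined Grundy value = 2 ⊕ 0 = 2.
A winning move leaves total XOR = 0, i.e. changes one component's Grundy value g to g ⊕ X where X is the current total.
Pile A: need g' = 2⊕2 = 0. Options: 18−1→G=3, 18−3→G=1, 18−4→G=0, 18−9→G=4. Hits: 1.
Pile B: need g' = 0⊕2 = 2. Options: 14−3→G=3, 14−6→G=2, 14−9→G=1. Hits: 1.

2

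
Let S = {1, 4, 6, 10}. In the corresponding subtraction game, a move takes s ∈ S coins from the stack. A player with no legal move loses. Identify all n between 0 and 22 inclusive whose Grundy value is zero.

0, 2, 5, 7, 14, 16, 19, 21

G(0) = 0
G(1) = mex{0} = 1
G(2) = mex{1} = 0
G(3) = mex{0} = 1
G(4) = mex{1,0} = 2
G(5) = mex{2,1} = 0
G(6) = mex{0,0,0} = 1
G(7) = mex{1,1,1} = 0
G(8) = mex{0,2,0} = 1
G(9) = mex{1,0,1} = 2
G(10) = mex{2,1,2,0} = 3
G(11) = mex{3,0,0,1} = 2
G(12) = mex{2,1,1,0} = 3
G(13) = mex{3,2,0,1} = 4
G(14) = mex{4,3,1,2} = 0
G(15) = mex{0,2,2,0} = 1
G(16) = mex{1,3,3,1} = 0
G(17) = mex{0,4,2,0} = 1
G(18) = mex{1,0,3,1} = 2
G(19) = mex{2,1,4,2} = 0
G(20) = mex{0,0,0,3} = 1
G(21) = mex{1,1,1,2} = 0
G(22) = mex{0,2,0,3} = 1
P-positions are exactly the n with G(n) = 0.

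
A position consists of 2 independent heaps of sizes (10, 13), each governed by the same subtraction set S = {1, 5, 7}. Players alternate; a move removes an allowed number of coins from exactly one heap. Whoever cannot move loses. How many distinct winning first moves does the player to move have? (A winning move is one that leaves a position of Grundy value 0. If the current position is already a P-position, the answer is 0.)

All heaps use S = {1, 5, 7}:
G(0) = 0
G(1) = mex{0} = 1
G(2) = mex{1} = 0
G(3) = mex{0} = 1
G(4) = mex{1} = 0
G(5) = mex{0,0} = 1
G(6) = mex{1,1} = 0
G(7) = mex{0,0,0} = 1
G(8) = mex{1,1,1} = 0
G(9) = mex{0,0,0} = 1
G(10) = mex{1,1,1} = 0
G(11) = mex{0,0,0} = 1
G(12) = mex{1,1,1} = 0
G(13) = mex{0,0,0} = 1
Heap A: G(10) = 0.
Heap B: G(13) = 1.
Combined Grundy value = 0 ⊕ 1 = 1.
A winning move leaves total XOR = 0, i.e. changes one component's Grundy value g to g ⊕ X where X is the current total.
Heap A: need g' = 0⊕1 = 1. Options: 10−1→G=1, 10−5→G=1, 10−7→G=1. Hits: 3.
Heap B: need g' = 1⊕1 = 0. Options: 13−1→G=0, 13−5→G=0, 13−7→G=0. Hits: 3.

6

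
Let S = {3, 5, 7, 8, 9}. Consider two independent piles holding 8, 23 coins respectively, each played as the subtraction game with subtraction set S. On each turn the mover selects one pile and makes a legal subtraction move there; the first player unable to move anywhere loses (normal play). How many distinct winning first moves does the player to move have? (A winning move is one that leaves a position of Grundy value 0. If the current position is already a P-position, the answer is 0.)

All piles use S = {3, 5, 7, 8, 9}:
n :  0  1  2  3  4  5  6  7  8  9 10 11 12 13 14 15 16 17 18 19 20 21 22 23
G :  0  0  0  1  1  1  2  2  2  3  3  3  0  0  0  1  1  1  2  2  2  3  3  3
Pile A: G(8) = 2.
Pile B: G(23) = 3.
Combined Grundy value = 2 ⊕ 3 = 1.
A winning move leaves total XOR = 0, i.e. changes one component's Grundy value g to g ⊕ X where X is the current total.
Pile A: need g' = 2⊕1 = 3. Options: 8−3→G=1, 8−5→G=1, 8−7→G=0, 8−8→G=0. Hits: 0.
Pile B: need g' = 3⊕1 = 2. Options: 23−3→G=2, 23−5→G=2, 23−7→G=1, 23−8→G=1, 23−9→G=0. Hits: 2.

2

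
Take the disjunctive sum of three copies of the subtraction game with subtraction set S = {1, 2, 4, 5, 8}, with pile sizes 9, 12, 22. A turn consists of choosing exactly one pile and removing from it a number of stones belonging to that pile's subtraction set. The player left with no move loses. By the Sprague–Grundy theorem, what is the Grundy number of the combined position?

All piles use S = {1, 2, 4, 5, 8}:
n :  0  1  2  3  4  5  6  7  8  9 10 11 12 13 14 15 16 17 18 19 20 21 22
G :  0  1  2  0  1  2  0  1  2  0  1  2  0  1  2  0  1  2  0  1  2  0  1
Pile A: G(9) = 0.
Pile B: G(12) = 0.
Pile C: G(22) = 1.
Combined Grundy value = 0 ⊕ 0 ⊕ 1 = 1.

1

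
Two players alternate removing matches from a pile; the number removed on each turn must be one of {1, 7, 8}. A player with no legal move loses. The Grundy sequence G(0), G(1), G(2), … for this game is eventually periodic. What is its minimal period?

15

G(0) = 0
G(1) = mex{0} = 1
G(2) = mex{1} = 0
G(3) = mex{0} = 1
G(4) = mex{1} = 0
G(5) = mex{0} = 1
G(6) = mex{1} = 0
G(7) = mex{0,0} = 1
G(8) = mex{1,1,0} = 2
G(9) = mex{2,0,1} = 3
G(10) = mex{3,1,0} = 2
G(11) = mex{2,0,1} = 3
G(12) = mex{3,1,0} = 2
G(13) = mex{2,0,1} = 3
G(14) = mex{3,1,0} = 2
G(15) = mex{2,2,1} = 0
G(16) = mex{0,3,2} = 1
G(17) = mex{1,2,3} = 0
G(18) = mex{0,3,2} = 1
G(19) = mex{1,2,3} = 0
G(20) = mex{0,3,2} = 1
G(21) = mex{1,2,3} = 0
G(22) = mex{0,0,2} = 1
G(23) = mex{1,1,0} = 2
G(24) = mex{2,0,1} = 3
G(25) = mex{3,1,0} = 2
G(26) = mex{2,0,1} = 3
G(27) = mex{3,1,0} = 2
G(28) = mex{2,0,1} = 3
G(29) = mex{3,1,0} = 2
G(30) = mex{2,2,1} = 0
G(31) = mex{0,3,2} = 1
G(n+15) = G(n) holds for n = 0,…,7 (a full window of length max(S) = 8), so the sequence is purely periodic with period 15.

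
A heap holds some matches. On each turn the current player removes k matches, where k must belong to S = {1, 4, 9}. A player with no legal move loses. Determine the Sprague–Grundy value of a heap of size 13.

1

G(0) = 0
G(1) = mex{0} = 1
G(2) = mex{1} = 0
G(3) = mex{0} = 1
G(4) = mex{1,0} = 2
G(5) = mex{2,1} = 0
G(6) = mex{0,0} = 1
G(7) = mex{1,1} = 0
G(8) = mex{0,2} = 1
G(9) = mex{1,0,0} = 2
G(10) = mex{2,1,1} = 0
G(11) = mex{0,0,0} = 1
G(12) = mex{1,1,1} = 0
G(13) = mex{0,2,2} = 1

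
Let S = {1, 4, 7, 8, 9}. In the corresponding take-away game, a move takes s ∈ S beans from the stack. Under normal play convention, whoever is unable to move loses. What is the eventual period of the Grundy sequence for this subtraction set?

n :  0  1  2  3  4  5  6  7  8  9 10 11 12 13 14 15 16 17 18 19 20 21 22 23 24 25 26 27 28 29 30 31
G :  0  1  0  1  2  0  1  2  3  2  3  4  5  3  4  0  1  0  1  2  0  1  2  3  2  3  4  5  3  4  0  1
G(n+15) = G(n) holds for n = 0,…,8 (a full window of length max(S) = 9), so the sequence is purely periodic with period 15.

15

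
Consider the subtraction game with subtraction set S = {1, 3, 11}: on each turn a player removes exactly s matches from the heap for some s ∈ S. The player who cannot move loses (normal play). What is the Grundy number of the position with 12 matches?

G(0) = 0
G(1) = mex{0} = 1
G(2) = mex{1} = 0
G(3) = mex{0,0} = 1
G(4) = mex{1,1} = 0
G(5) = mex{0,0} = 1
G(6) = mex{1,1} = 0
G(7) = mex{0,0} = 1
G(8) = mex{1,1} = 0
G(9) = mex{0,0} = 1
G(10) = mex{1,1} = 0
G(11) = mex{0,0,0} = 1
G(12) = mex{1,1,1} = 0

0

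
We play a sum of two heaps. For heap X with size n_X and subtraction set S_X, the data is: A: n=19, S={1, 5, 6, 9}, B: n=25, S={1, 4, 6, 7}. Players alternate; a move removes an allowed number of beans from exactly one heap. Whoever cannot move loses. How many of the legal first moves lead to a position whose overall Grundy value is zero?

Heap A, S = {1, 5, 6, 9}:
G(0) = 0
G(1) = mex{0} = 1
G(2) = mex{1} = 0
G(3) = mex{0} = 1
G(4) = mex{1} = 0
G(5) = mex{0,0} = 1
G(6) = mex{1,1,0} = 2
G(7) = mex{2,0,1} = 3
G(8) = mex{3,1,0} = 2
G(9) = mex{2,0,1,0} = 3
G(10) = mex{3,1,0,1} = 2
G(11) = mex{2,2,1,0} = 3
G(12) = mex{3,3,2,1} = 0
G(13) = mex{0,2,3,0} = 1
G(14) = mex{1,3,2,1} = 0
G(15) = mex{0,2,3,2} = 1
G(16) = mex{1,3,2,3} = 0
G(17) = mex{0,0,3,2} = 1
G(18) = mex{1,1,0,3} = 2
G(19) = mex{2,0,1,2} = 3
G_A(19) = 3.
Heap B, S = {1, 4, 6, 7}:
n :  0  1  2  3  4  5  6  7  8  9 10 11 12 13 14 15 16 17 18 19 20 21 22 23 24 25
G :  0  1  0  1  2  0  1  2  3  2  0  1  2  0  1  0  1  2  0  1  2  3  2  0  1  2
G_B(25) = 2.
Combined Grundy value = 3 ⊕ 2 = 1.
A winning move leaves total XOR = 0, i.e. changes one component's Grundy value g to g ⊕ X where X is the current total.
Heap A: need g' = 3⊕1 = 2. Options: 19−1→G=2, 19−5→G=0, 19−6→G=1, 19−9→G=2. Hits: 2.
Heap B: need g' = 2⊕1 = 3. Options: 25−1→G=1, 25−4→G=3, 25−6→G=1, 25−7→G=0. Hits: 1.

3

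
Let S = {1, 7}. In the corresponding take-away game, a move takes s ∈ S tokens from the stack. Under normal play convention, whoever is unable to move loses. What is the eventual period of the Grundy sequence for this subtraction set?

2

G(0) = 0
G(1) = mex{0} = 1
G(2) = mex{1} = 0
G(3) = mex{0} = 1
G(4) = mex{1} = 0
G(5) = mex{0} = 1
G(6) = mex{1} = 0
G(7) = mex{0,0} = 1
G(8) = mex{1,1} = 0
G(9) = mex{0,0} = 1
G(10) = mex{1,1} = 0
G(11) = mex{0,0} = 1
G(12) = mex{1,1} = 0
G(13) = mex{0,0} = 1
G(14) = mex{1,1} = 0
G(n+2) = G(n) holds for n = 0,…,6 (a full window of length max(S) = 7), so the sequence is purely periodic with period 2.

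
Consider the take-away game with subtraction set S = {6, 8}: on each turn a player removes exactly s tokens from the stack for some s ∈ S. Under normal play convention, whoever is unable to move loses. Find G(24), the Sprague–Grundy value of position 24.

G(0) = 0
G(1) = mex{} = 0
G(2) = mex{} = 0
G(3) = mex{} = 0
G(4) = mex{} = 0
G(5) = mex{} = 0
G(6) = mex{0} = 1
G(7) = mex{0} = 1
G(8) = mex{0,0} = 1
G(9) = mex{0,0} = 1
G(10) = mex{0,0} = 1
G(11) = mex{0,0} = 1
G(12) = mex{1,0} = 2
G(13) = mex{1,0} = 2
G(14) = mex{1,1} = 0
G(15) = mex{1,1} = 0
G(16) = mex{1,1} = 0
G(17) = mex{1,1} = 0
G(18) = mex{2,1} = 0
G(19) = mex{2,1} = 0
G(20) = mex{0,2} = 1
G(21) = mex{0,2} = 1
G(22) = mex{0,0} = 1
G(23) = mex{0,0} = 1
G(24) = mex{0,0} = 1

1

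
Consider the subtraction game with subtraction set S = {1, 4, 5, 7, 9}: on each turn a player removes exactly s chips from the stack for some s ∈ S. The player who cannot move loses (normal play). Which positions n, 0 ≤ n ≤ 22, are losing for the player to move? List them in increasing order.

0, 2, 8, 10, 16, 18

n :  0  1  2  3  4  5  6  7  8  9 10 11 12 13 14 15 16 17 18 19 20 21 22
G :  0  1  0  1  2  3  2  3  0  1  0  1  2  3  2  3  0  1  0  1  2  3  2
P-positions are exactly the n with G(n) = 0.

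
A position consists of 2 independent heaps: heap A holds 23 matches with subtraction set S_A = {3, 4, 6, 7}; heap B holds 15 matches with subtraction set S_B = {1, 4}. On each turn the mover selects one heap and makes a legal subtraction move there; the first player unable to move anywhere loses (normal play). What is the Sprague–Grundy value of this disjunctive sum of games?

Heap A, S = {3, 4, 6, 7}:
n :  0  1  2  3  4  5  6  7  8  9 10 11 12 13 14 15 16 17 18 19 20 21 22 23
G :  0  0  0  1  1  1  2  2  2  3  0  0  0  1  1  1  2  2  2  3  0  0  0  1
G_A(23) = 1.
Heap B, S = {1, 4}:
G(0) = 0
G(1) = mex{0} = 1
G(2) = mex{1} = 0
G(3) = mex{0} = 1
G(4) = mex{1,0} = 2
G(5) = mex{2,1} = 0
G(6) = mex{0,0} = 1
G(7) = mex{1,1} = 0
G(8) = mex{0,2} = 1
G(9) = mex{1,0} = 2
G(10) = mex{2,1} = 0
G(11) = mex{0,0} = 1
G(12) = mex{1,1} = 0
G(13) = mex{0,2} = 1
G(14) = mex{1,0} = 2
G(15) = mex{2,1} = 0
G_B(15) = 0.
Combined Grundy value = 1 ⊕ 0 = 1.

1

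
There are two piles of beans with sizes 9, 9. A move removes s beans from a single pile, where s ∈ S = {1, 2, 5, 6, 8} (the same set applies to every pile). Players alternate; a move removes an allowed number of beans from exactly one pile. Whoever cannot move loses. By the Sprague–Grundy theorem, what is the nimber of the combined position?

0

All piles use S = {1, 2, 5, 6, 8}:
n : 0 1 2 3 4 5 6 7 8 9
G : 0 1 2 0 1 2 3 0 1 2
Pile A: G(9) = 2.
Pile B: G(9) = 2.
Combined Grundy value = 2 ⊕ 2 = 0.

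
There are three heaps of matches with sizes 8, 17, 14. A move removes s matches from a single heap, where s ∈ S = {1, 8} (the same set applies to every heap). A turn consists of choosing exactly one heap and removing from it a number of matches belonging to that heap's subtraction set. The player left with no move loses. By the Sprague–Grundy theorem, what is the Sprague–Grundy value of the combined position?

1

All heaps use S = {1, 8}:
n :  0  1  2  3  4  5  6  7  8  9 10 11 12 13 14 15 16 17
G :  0  1  0  1  0  1  0  1  2  0  1  0  1  0  1  0  1  2
Heap A: G(8) = 2.
Heap B: G(17) = 2.
Heap C: G(14) = 1.
Combined Grundy value = 2 ⊕ 2 ⊕ 1 = 1.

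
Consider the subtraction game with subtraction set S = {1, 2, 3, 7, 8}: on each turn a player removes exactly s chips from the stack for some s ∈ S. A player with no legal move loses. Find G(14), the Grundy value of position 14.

n :  0  1  2  3  4  5  6  7  8  9 10 11 12 13 14
G :  0  1  2  3  0  1  2  3  4  0  1  2  3  0  1

1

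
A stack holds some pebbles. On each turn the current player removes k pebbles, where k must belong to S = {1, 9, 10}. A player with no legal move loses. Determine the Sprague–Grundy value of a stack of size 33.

n :  0  1  2  3  4  5  6  7  8  9 10 11 12 13 14 15 16 17 18 19 20 21 22 23 24 25 26 27 28 29 30 31 32 33
G :  0  1  0  1  0  1  0  1  0  1  2  3  2  3  2  3  2  3  2  0  1  0  1  0  1  0  1  0  1  2  3  2  3  2

2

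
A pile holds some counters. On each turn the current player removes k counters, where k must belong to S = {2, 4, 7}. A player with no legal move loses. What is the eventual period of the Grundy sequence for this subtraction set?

3

G(0) = 0
G(1) = mex{} = 0
G(2) = mex{0} = 1
G(3) = mex{0} = 1
G(4) = mex{1,0} = 2
G(5) = mex{1,0} = 2
G(6) = mex{2,1} = 0
G(7) = mex{2,1,0} = 3
G(8) = mex{0,2,0} = 1
G(9) = mex{3,2,1} = 0
G(10) = mex{1,0,1} = 2
G(11) = mex{0,3,2} = 1
G(12) = mex{2,1,2} = 0
G(13) = mex{1,0,0} = 2
G(14) = mex{0,2,3} = 1
G(15) = mex{2,1,1} = 0
G(16) = mex{1,0,0} = 2
G(17) = mex{0,2,2} = 1
G(18) = mex{2,1,1} = 0
G(19) = mex{1,0,0} = 2
From n = 8 onward G(n+3) = G(n); since this holds over max(S) = 7 consecutive positions the period is 3 (pre-period 8).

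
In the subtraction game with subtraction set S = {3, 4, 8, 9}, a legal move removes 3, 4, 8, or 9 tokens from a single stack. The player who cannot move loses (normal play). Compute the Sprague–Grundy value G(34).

1

G(0) = 0
G(1) = mex{} = 0
G(2) = mex{} = 0
G(3) = mex{0} = 1
G(4) = mex{0,0} = 1
G(5) = mex{0,0} = 1
G(6) = mex{1,0} = 2
G(7) = mex{1,1} = 0
G(8) = mex{1,1,0} = 2
G(9) = mex{2,1,0,0} = 3
G(10) = mex{0,2,0,0} = 1
G(11) = mex{2,0,1,0} = 3
G(12) = mex{3,2,1,1} = 0
G(13) = mex{1,3,1,1} = 0
G(14) = mex{3,1,2,1} = 0
G(15) = mex{0,3,0,2} = 1
G(16) = mex{0,0,2,0} = 1
G(17) = mex{0,0,3,2} = 1
G(18) = mex{1,0,1,3} = 2
G(19) = mex{1,1,3,1} = 0
G(20) = mex{1,1,0,3} = 2
G(21) = mex{2,1,0,0} = 3
G(22) = mex{0,2,0,0} = 1
G(23) = mex{2,0,1,0} = 3
G(24) = mex{3,2,1,1} = 0
G(25) = mex{1,3,1,1} = 0
G(26) = mex{3,1,2,1} = 0
G(27) = mex{0,3,0,2} = 1
G(28) = mex{0,0,2,0} = 1
G(29) = mex{0,0,3,2} = 1
G(30) = mex{1,0,1,3} = 2
G(31) = mex{1,1,3,1} = 0
G(32) = mex{1,1,0,3} = 2
G(33) = mex{2,1,0,0} = 3
G(34) = mex{0,2,0,0} = 1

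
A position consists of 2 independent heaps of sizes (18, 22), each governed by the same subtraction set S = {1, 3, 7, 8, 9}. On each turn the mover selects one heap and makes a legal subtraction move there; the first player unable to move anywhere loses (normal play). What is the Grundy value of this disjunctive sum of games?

0

All heaps use S = {1, 3, 7, 8, 9}:
G(0) = 0
G(1) = mex{0} = 1
G(2) = mex{1} = 0
G(3) = mex{0,0} = 1
G(4) = mex{1,1} = 0
G(5) = mex{0,0} = 1
G(6) = mex{1,1} = 0
G(7) = mex{0,0,0} = 1
G(8) = mex{1,1,1,0} = 2
G(9) = mex{2,0,0,1,0} = 3
G(10) = mex{3,1,1,0,1} = 2
G(11) = mex{2,2,0,1,0} = 3
G(12) = mex{3,3,1,0,1} = 2
G(13) = mex{2,2,0,1,0} = 3
G(14) = mex{3,3,1,0,1} = 2
G(15) = mex{2,2,2,1,0} = 3
G(16) = mex{3,3,3,2,1} = 0
G(17) = mex{0,2,2,3,2} = 1
G(18) = mex{1,3,3,2,3} = 0
G(19) = mex{0,0,2,3,2} = 1
G(20) = mex{1,1,3,2,3} = 0
G(21) = mex{0,0,2,3,2} = 1
G(22) = mex{1,1,3,2,3} = 0
Heap A: G(18) = 0.
Heap B: G(22) = 0.
Combined Grundy value = 0 ⊕ 0 = 0.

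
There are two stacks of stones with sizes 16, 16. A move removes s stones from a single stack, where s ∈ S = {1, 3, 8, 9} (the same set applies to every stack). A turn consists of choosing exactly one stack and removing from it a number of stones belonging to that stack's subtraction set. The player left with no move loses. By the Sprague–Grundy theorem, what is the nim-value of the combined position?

0

All stacks use S = {1, 3, 8, 9}:
n :  0  1  2  3  4  5  6  7  8  9 10 11 12 13 14 15 16
G :  0  1  0  1  0  1  0  1  2  3  2  3  2  3  2  3  0
Stack A: G(16) = 0.
Stack B: G(16) = 0.
Combined Grundy value = 0 ⊕ 0 = 0.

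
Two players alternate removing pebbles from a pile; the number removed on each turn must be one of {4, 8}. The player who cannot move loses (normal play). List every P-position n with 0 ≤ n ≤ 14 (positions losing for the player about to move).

0, 1, 2, 3, 12, 13, 14

G(0) = 0
G(1) = mex{} = 0
G(2) = mex{} = 0
G(3) = mex{} = 0
G(4) = mex{0} = 1
G(5) = mex{0} = 1
G(6) = mex{0} = 1
G(7) = mex{0} = 1
G(8) = mex{1,0} = 2
G(9) = mex{1,0} = 2
G(10) = mex{1,0} = 2
G(11) = mex{1,0} = 2
G(12) = mex{2,1} = 0
G(13) = mex{2,1} = 0
G(14) = mex{2,1} = 0
P-positions are exactly the n with G(n) = 0.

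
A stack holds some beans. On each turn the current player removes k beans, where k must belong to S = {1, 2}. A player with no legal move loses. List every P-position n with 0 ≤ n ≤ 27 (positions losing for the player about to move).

G(0) = 0
G(1) = mex{0} = 1
G(2) = mex{1,0} = 2
G(3) = mex{2,1} = 0
G(4) = mex{0,2} = 1
G(5) = mex{1,0} = 2
G(6) = mex{2,1} = 0
G(7) = mex{0,2} = 1
G(8) = mex{1,0} = 2
G(9) = mex{2,1} = 0
G(10) = mex{0,2} = 1
G(11) = mex{1,0} = 2
G(12) = mex{2,1} = 0
G(13) = mex{0,2} = 1
G(14) = mex{1,0} = 2
G(15) = mex{2,1} = 0
G(16) = mex{0,2} = 1
G(17) = mex{1,0} = 2
G(18) = mex{2,1} = 0
G(19) = mex{0,2} = 1
G(20) = mex{1,0} = 2
G(21) = mex{2,1} = 0
G(22) = mex{0,2} = 1
G(23) = mex{1,0} = 2
G(24) = mex{2,1} = 0
G(25) = mex{0,2} = 1
G(26) = mex{1,0} = 2
G(27) = mex{2,1} = 0
P-positions are exactly the n with G(n) = 0.

0, 3, 6, 9, 12, 15, 18, 21, 24, 27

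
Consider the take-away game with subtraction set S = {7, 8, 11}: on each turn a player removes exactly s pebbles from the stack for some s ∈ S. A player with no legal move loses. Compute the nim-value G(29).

1

n :  0  1  2  3  4  5  6  7  8  9 10 11 12 13 14 15 16 17 18 19 20 21 22 23 24 25 26 27 28 29
G :  0  0  0  0  0  0  0  1  1  1  1  1  1  1  2  2  2  2  0  0  0  0  0  0  0  1  1  1  1  1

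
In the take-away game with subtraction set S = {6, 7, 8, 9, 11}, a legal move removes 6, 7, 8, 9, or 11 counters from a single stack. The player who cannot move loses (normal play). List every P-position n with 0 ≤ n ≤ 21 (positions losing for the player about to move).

0, 1, 2, 3, 4, 5, 17, 18, 19, 20, 21

n :  0  1  2  3  4  5  6  7  8  9 10 11 12 13 14 15 16 17 18 19 20 21
G :  0  0  0  0  0  0  1  1  1  1  1  1  2  2  2  2  2  0  0  0  0  0
P-positions are exactly the n with G(n) = 0.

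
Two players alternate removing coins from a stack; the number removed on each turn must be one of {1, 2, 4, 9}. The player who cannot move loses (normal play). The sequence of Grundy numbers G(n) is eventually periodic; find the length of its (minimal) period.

n :  0  1  2  3  4  5  6  7  8  9 10 11 12 13 14 15 16 17 18 19 20 21 22 23
G :  0  1  2  0  1  2  0  1  2  3  4  0  1  2  0  1  2  0  1  2  3  4  0  1
G(n+11) = G(n) holds for n = 0,…,8 (a full window of length max(S) = 9), so the sequence is purely periodic with period 11.

11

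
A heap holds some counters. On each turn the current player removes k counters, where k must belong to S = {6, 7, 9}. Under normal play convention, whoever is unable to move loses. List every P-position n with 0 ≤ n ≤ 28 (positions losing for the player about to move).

0, 1, 2, 3, 4, 5, 15, 16, 17, 18, 19, 20

n :  0  1  2  3  4  5  6  7  8  9 10 11 12 13 14 15 16 17 18 19 20 21 22 23 24 25 26 27 28
G :  0  0  0  0  0  0  1  1  1  1  1  1  2  2  2  0  0  0  0  0  0  1  1  1  1  1  1  2  2
P-positions are exactly the n with G(n) = 0.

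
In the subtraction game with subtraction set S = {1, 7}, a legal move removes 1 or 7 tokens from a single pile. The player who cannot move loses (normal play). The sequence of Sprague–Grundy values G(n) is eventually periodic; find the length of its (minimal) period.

2

n :  0  1  2  3  4  5  6  7  8  9 10 11 12 13 14
G :  0  1  0  1  0  1  0  1  0  1  0  1  0  1  0
G(n+2) = G(n) holds for n = 0,…,6 (a full window of length max(S) = 7), so the sequence is purely periodic with period 2.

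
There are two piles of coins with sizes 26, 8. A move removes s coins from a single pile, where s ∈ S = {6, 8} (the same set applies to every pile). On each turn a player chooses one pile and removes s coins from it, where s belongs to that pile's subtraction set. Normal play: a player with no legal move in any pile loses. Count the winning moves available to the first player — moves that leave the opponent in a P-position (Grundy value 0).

All piles use S = {6, 8}:
n :  0  1  2  3  4  5  6  7  8  9 10 11 12 13 14 15 16 17 18 19 20 21 22 23 24 25 26
G :  0  0  0  0  0  0  1  1  1  1  1  1  2  2  0  0  0  0  0  0  1  1  1  1  1  1  2
Pile A: G(26) = 2.
Pile B: G(8) = 1.
Combined Grundy value = 2 ⊕ 1 = 3.
A winning move leaves total XOR = 0, i.e. changes one component's Grundy value g to g ⊕ X where X is the current total.
Pile A: need g' = 2⊕3 = 1. Options: 26−6→G=1, 26−8→G=0. Hits: 1.
Pile B: need g' = 1⊕3 = 2. Options: 8−6→G=0, 8−8→G=0. Hits: 0.

1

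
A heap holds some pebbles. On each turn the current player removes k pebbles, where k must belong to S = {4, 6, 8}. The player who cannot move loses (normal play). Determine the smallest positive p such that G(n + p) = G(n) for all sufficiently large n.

n :  0  1  2  3  4  5  6  7  8  9 10 11 12 13 14 15 16 17 18 19 20 21 22 23 24 25
G :  0  0  0  0  1  1  1  1  2  2  2  2  0  0  0  0  1  1  1  1  2  2  2  2  0  0
G(n+12) = G(n) holds for n = 0,…,7 (a full window of length max(S) = 8), so the sequence is purely periodic with period 12.

12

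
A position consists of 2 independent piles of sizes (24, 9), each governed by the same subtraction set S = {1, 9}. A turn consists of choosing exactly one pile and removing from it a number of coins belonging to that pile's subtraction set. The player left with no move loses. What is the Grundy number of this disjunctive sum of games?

1

All piles use S = {1, 9}:
G(0) = 0
G(1) = mex{0} = 1
G(2) = mex{1} = 0
G(3) = mex{0} = 1
G(4) = mex{1} = 0
G(5) = mex{0} = 1
G(6) = mex{1} = 0
G(7) = mex{0} = 1
G(8) = mex{1} = 0
G(9) = mex{0,0} = 1
G(10) = mex{1,1} = 0
G(11) = mex{0,0} = 1
G(12) = mex{1,1} = 0
G(13) = mex{0,0} = 1
G(14) = mex{1,1} = 0
G(15) = mex{0,0} = 1
G(16) = mex{1,1} = 0
G(17) = mex{0,0} = 1
G(18) = mex{1,1} = 0
G(19) = mex{0,0} = 1
G(20) = mex{1,1} = 0
G(21) = mex{0,0} = 1
G(22) = mex{1,1} = 0
G(23) = mex{0,0} = 1
G(24) = mex{1,1} = 0
Pile A: G(24) = 0.
Pile B: G(9) = 1.
Combined Grundy value = 0 ⊕ 1 = 1.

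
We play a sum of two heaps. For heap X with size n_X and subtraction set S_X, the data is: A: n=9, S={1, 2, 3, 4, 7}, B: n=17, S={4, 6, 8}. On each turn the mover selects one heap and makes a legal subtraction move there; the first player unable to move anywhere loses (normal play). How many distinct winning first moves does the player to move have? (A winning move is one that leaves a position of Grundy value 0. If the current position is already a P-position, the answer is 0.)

Heap A, S = {1, 2, 3, 4, 7}:
G(0) = 0
G(1) = mex{0} = 1
G(2) = mex{1,0} = 2
G(3) = mex{2,1,0} = 3
G(4) = mex{3,2,1,0} = 4
G(5) = mex{4,3,2,1} = 0
G(6) = mex{0,4,3,2} = 1
G(7) = mex{1,0,4,3,0} = 2
G(8) = mex{2,1,0,4,1} = 3
G(9) = mex{3,2,1,0,2} = 4
G_A(9) = 4.
Heap B, S = {4, 6, 8}:
n :  0  1  2  3  4  5  6  7  8  9 10 11 12 13 14 15 16 17
G :  0  0  0  0  1  1  1  1  2  2  2  2  0  0  0  0  1  1
G_B(17) = 1.
Combined Grundy value = 4 ⊕ 1 = 5.
A winning move leaves total XOR = 0, i.e. changes one component's Grundy value g to g ⊕ X where X is the current total.
Heap A: need g' = 4⊕5 = 1. Options: 9−1→G=3, 9−2→G=2, 9−3→G=1, 9−4→G=0, 9−7→G=2. Hits: 1.
Heap B: need g' = 1⊕5 = 4. Options: 17−4→G=0, 17−6→G=2, 17−8→G=2. Hits: 0.

1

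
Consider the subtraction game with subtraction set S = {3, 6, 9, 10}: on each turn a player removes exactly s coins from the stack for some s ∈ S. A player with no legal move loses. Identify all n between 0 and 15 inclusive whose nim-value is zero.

n :  0  1  2  3  4  5  6  7  8  9 10 11 12 13 14 15
G :  0  0  0  1  1  1  2  2  2  3  3  3  4  0  0  0
P-positions are exactly the n with G(n) = 0.

0, 1, 2, 13, 14, 15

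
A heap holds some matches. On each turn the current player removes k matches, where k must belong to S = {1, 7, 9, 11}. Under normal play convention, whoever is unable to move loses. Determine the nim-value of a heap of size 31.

1

G(0) = 0
G(1) = mex{0} = 1
G(2) = mex{1} = 0
G(3) = mex{0} = 1
G(4) = mex{1} = 0
G(5) = mex{0} = 1
G(6) = mex{1} = 0
G(7) = mex{0,0} = 1
G(8) = mex{1,1} = 0
G(9) = mex{0,0,0} = 1
G(10) = mex{1,1,1} = 0
G(11) = mex{0,0,0,0} = 1
G(12) = mex{1,1,1,1} = 0
G(13) = mex{0,0,0,0} = 1
G(14) = mex{1,1,1,1} = 0
G(15) = mex{0,0,0,0} = 1
G(16) = mex{1,1,1,1} = 0
G(17) = mex{0,0,0,0} = 1
G(18) = mex{1,1,1,1} = 0
G(19) = mex{0,0,0,0} = 1
G(20) = mex{1,1,1,1} = 0
G(21) = mex{0,0,0,0} = 1
G(22) = mex{1,1,1,1} = 0
G(23) = mex{0,0,0,0} = 1
G(24) = mex{1,1,1,1} = 0
G(25) = mex{0,0,0,0} = 1
G(26) = mex{1,1,1,1} = 0
G(27) = mex{0,0,0,0} = 1
G(28) = mex{1,1,1,1} = 0
G(29) = mex{0,0,0,0} = 1
G(30) = mex{1,1,1,1} = 0
G(31) = mex{0,0,0,0} = 1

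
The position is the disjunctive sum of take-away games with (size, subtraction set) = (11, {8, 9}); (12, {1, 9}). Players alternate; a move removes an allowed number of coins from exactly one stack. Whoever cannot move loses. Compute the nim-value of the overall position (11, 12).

Stack A, S = {8, 9}:
n :  0  1  2  3  4  5  6  7  8  9 10 11
G :  0  0  0  0  0  0  0  0  1  1  1  1
G_A(11) = 1.
Stack B, S = {1, 9}:
n :  0  1  2  3  4  5  6  7  8  9 10 11 12
G :  0  1  0  1  0  1  0  1  0  1  0  1  0
G_B(12) = 0.
Combined Grundy value = 1 ⊕ 0 = 1.

1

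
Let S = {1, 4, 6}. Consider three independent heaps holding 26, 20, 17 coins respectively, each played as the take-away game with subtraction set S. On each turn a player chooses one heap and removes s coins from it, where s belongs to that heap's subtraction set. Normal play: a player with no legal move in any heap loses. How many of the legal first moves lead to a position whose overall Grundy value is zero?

All heaps use S = {1, 4, 6}:
G(0) = 0
G(1) = mex{0} = 1
G(2) = mex{1} = 0
G(3) = mex{0} = 1
G(4) = mex{1,0} = 2
G(5) = mex{2,1} = 0
G(6) = mex{0,0,0} = 1
G(7) = mex{1,1,1} = 0
G(8) = mex{0,2,0} = 1
G(9) = mex{1,0,1} = 2
G(10) = mex{2,1,2} = 0
G(11) = mex{0,0,0} = 1
G(12) = mex{1,1,1} = 0
G(13) = mex{0,2,0} = 1
G(14) = mex{1,0,1} = 2
G(15) = mex{2,1,2} = 0
G(16) = mex{0,0,0} = 1
G(17) = mex{1,1,1} = 0
G(18) = mex{0,2,0} = 1
G(19) = mex{1,0,1} = 2
G(20) = mex{2,1,2} = 0
G(21) = mex{0,0,0} = 1
G(22) = mex{1,1,1} = 0
G(23) = mex{0,2,0} = 1
G(24) = mex{1,0,1} = 2
G(25) = mex{2,1,2} = 0
G(26) = mex{0,0,0} = 1
Heap A: G(26) = 1.
Heap B: G(20) = 0.
Heap C: G(17) = 0.
Combined Grundy value = 1 ⊕ 0 ⊕ 0 = 1.
A winning move leaves total XOR = 0, i.e. changes one component's Grundy value g to g ⊕ X where X is the current total.
Heap A: need g' = 1⊕1 = 0. Options: 26−1→G=0, 26−4→G=0, 26−6→G=0. Hits: 3.
Heap B: need g' = 0⊕1 = 1. Options: 20−1→G=2, 20−4→G=1, 20−6→G=2. Hits: 1.
Heap C: need g' = 0⊕1 = 1. Options: 17−1→G=1, 17−4→G=1, 17−6→G=1. Hits: 3.

7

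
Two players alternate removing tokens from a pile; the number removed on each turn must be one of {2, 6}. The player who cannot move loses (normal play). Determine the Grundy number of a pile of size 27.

G(0) = 0
G(1) = mex{} = 0
G(2) = mex{0} = 1
G(3) = mex{0} = 1
G(4) = mex{1} = 0
G(5) = mex{1} = 0
G(6) = mex{0,0} = 1
G(7) = mex{0,0} = 1
G(8) = mex{1,1} = 0
G(9) = mex{1,1} = 0
G(10) = mex{0,0} = 1
G(11) = mex{0,0} = 1
G(12) = mex{1,1} = 0
G(13) = mex{1,1} = 0
G(14) = mex{0,0} = 1
G(15) = mex{0,0} = 1
G(16) = mex{1,1} = 0
G(17) = mex{1,1} = 0
G(18) = mex{0,0} = 1
G(19) = mex{0,0} = 1
G(20) = mex{1,1} = 0
G(21) = mex{1,1} = 0
G(22) = mex{0,0} = 1
G(23) = mex{0,0} = 1
G(24) = mex{1,1} = 0
G(25) = mex{1,1} = 0
G(26) = mex{0,0} = 1
G(27) = mex{0,0} = 1

1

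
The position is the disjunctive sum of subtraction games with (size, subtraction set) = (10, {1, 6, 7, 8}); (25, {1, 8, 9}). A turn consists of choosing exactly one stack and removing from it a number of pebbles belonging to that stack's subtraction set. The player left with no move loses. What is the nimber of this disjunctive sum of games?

1

Stack A, S = {1, 6, 7, 8}:
G(0) = 0
G(1) = mex{0} = 1
G(2) = mex{1} = 0
G(3) = mex{0} = 1
G(4) = mex{1} = 0
G(5) = mex{0} = 1
G(6) = mex{1,0} = 2
G(7) = mex{2,1,0} = 3
G(8) = mex{3,0,1,0} = 2
G(9) = mex{2,1,0,1} = 3
G(10) = mex{3,0,1,0} = 2
G_A(10) = 2.
Stack B, S = {1, 8, 9}:
n :  0  1  2  3  4  5  6  7  8  9 10 11 12 13 14 15 16 17 18 19 20 21 22 23 24 25
G :  0  1  0  1  0  1  0  1  2  3  2  3  2  3  2  3  0  1  0  1  0  1  0  1  2  3
G_B(25) = 3.
Combined Grundy value = 2 ⊕ 3 = 1.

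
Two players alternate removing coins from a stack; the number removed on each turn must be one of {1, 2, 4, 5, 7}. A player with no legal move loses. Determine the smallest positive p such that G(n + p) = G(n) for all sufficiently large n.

3

n :  0  1  2  3  4  5  6  7  8  9 10 11 12 13 14
G :  0  1  2  0  1  2  0  1  2  0  1  2  0  1  2
G(n+3) = G(n) holds for n = 0,…,6 (a full window of length max(S) = 7), so the sequence is purely periodic with period 3.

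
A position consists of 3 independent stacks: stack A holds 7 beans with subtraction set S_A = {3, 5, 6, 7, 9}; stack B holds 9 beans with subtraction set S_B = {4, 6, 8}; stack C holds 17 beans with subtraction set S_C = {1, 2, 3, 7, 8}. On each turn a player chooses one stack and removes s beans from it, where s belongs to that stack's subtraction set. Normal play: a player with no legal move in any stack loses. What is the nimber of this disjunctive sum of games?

4

Stack A, S = {3, 5, 6, 7, 9}:
n : 0 1 2 3 4 5 6 7
G : 0 0 0 1 1 1 2 2
G_A(7) = 2.
Stack B, S = {4, 6, 8}:
n : 0 1 2 3 4 5 6 7 8 9
G : 0 0 0 0 1 1 1 1 2 2
G_B(9) = 2.
Stack C, S = {1, 2, 3, 7, 8}:
n :  0  1  2  3  4  5  6  7  8  9 10 11 12 13 14 15 16 17
G :  0  1  2  3  0  1  2  3  4  0  1  2  3  0  1  2  3  4
G_C(17) = 4.
Combined Grundy value = 2 ⊕ 2 ⊕ 4 = 4.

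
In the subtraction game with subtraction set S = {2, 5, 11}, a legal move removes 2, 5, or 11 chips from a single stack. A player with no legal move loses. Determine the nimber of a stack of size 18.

2

n :  0  1  2  3  4  5  6  7  8  9 10 11 12 13 14 15 16 17 18
G :  0  0  1  1  0  2  1  0  0  1  1  2  2  3  0  2  1  0  2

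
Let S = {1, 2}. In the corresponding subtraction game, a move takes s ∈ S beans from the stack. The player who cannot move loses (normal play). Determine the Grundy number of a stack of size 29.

G(0) = 0
G(1) = mex{0} = 1
G(2) = mex{1,0} = 2
G(3) = mex{2,1} = 0
G(4) = mex{0,2} = 1
G(5) = mex{1,0} = 2
G(6) = mex{2,1} = 0
G(7) = mex{0,2} = 1
G(8) = mex{1,0} = 2
G(9) = mex{2,1} = 0
G(10) = mex{0,2} = 1
G(11) = mex{1,0} = 2
G(12) = mex{2,1} = 0
G(13) = mex{0,2} = 1
G(14) = mex{1,0} = 2
G(15) = mex{2,1} = 0
G(16) = mex{0,2} = 1
G(17) = mex{1,0} = 2
G(18) = mex{2,1} = 0
G(19) = mex{0,2} = 1
G(20) = mex{1,0} = 2
G(21) = mex{2,1} = 0
G(22) = mex{0,2} = 1
G(23) = mex{1,0} = 2
G(24) = mex{2,1} = 0
G(25) = mex{0,2} = 1
G(26) = mex{1,0} = 2
G(27) = mex{2,1} = 0
G(28) = mex{0,2} = 1
G(29) = mex{1,0} = 2

2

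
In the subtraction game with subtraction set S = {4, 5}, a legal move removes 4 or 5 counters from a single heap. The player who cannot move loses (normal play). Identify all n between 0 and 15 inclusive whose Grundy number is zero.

G(0) = 0
G(1) = mex{} = 0
G(2) = mex{} = 0
G(3) = mex{} = 0
G(4) = mex{0} = 1
G(5) = mex{0,0} = 1
G(6) = mex{0,0} = 1
G(7) = mex{0,0} = 1
G(8) = mex{1,0} = 2
G(9) = mex{1,1} = 0
G(10) = mex{1,1} = 0
G(11) = mex{1,1} = 0
G(12) = mex{2,1} = 0
G(13) = mex{0,2} = 1
G(14) = mex{0,0} = 1
G(15) = mex{0,0} = 1
P-positions are exactly the n with G(n) = 0.

0, 1, 2, 3, 9, 10, 11, 12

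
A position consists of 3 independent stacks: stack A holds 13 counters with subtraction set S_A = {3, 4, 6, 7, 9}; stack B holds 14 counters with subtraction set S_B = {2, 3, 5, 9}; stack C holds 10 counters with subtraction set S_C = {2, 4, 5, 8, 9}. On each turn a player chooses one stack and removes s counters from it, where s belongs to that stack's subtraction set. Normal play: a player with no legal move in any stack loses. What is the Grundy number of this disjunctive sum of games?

5

Stack A, S = {3, 4, 6, 7, 9}:
G(0) = 0
G(1) = mex{} = 0
G(2) = mex{} = 0
G(3) = mex{0} = 1
G(4) = mex{0,0} = 1
G(5) = mex{0,0} = 1
G(6) = mex{1,0,0} = 2
G(7) = mex{1,1,0,0} = 2
G(8) = mex{1,1,0,0} = 2
G(9) = mex{2,1,1,0,0} = 3
G(10) = mex{2,2,1,1,0} = 3
G(11) = mex{2,2,1,1,0} = 3
G(12) = mex{3,2,2,1,1} = 0
G(13) = mex{3,3,2,2,1} = 0
G_A(13) = 0.
Stack B, S = {2, 3, 5, 9}:
n :  0  1  2  3  4  5  6  7  8  9 10 11 12 13 14
G :  0  0  1  1  2  2  3  0  0  1  1  2  2  3  0
G_B(14) = 0.
Stack C, S = {2, 4, 5, 8, 9}:
n :  0  1  2  3  4  5  6  7  8  9 10
G :  0  0  1  1  2  2  3  0  4  1  5
G_C(10) = 5.
Combined Grundy value = 0 ⊕ 0 ⊕ 5 = 5.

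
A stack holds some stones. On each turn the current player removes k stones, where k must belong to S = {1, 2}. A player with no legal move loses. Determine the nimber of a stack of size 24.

0

G(0) = 0
G(1) = mex{0} = 1
G(2) = mex{1,0} = 2
G(3) = mex{2,1} = 0
G(4) = mex{0,2} = 1
G(5) = mex{1,0} = 2
G(6) = mex{2,1} = 0
G(7) = mex{0,2} = 1
G(8) = mex{1,0} = 2
G(9) = mex{2,1} = 0
G(10) = mex{0,2} = 1
G(11) = mex{1,0} = 2
G(12) = mex{2,1} = 0
G(13) = mex{0,2} = 1
G(14) = mex{1,0} = 2
G(15) = mex{2,1} = 0
G(16) = mex{0,2} = 1
G(17) = mex{1,0} = 2
G(18) = mex{2,1} = 0
G(19) = mex{0,2} = 1
G(20) = mex{1,0} = 2
G(21) = mex{2,1} = 0
G(22) = mex{0,2} = 1
G(23) = mex{1,0} = 2
G(24) = mex{2,1} = 0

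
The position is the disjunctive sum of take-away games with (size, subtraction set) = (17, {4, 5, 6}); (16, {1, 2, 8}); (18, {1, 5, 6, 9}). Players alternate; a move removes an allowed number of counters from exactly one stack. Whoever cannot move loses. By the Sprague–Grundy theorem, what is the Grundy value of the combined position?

Stack A, S = {4, 5, 6}:
G(0) = 0
G(1) = mex{} = 0
G(2) = mex{} = 0
G(3) = mex{} = 0
G(4) = mex{0} = 1
G(5) = mex{0,0} = 1
G(6) = mex{0,0,0} = 1
G(7) = mex{0,0,0} = 1
G(8) = mex{1,0,0} = 2
G(9) = mex{1,1,0} = 2
G(10) = mex{1,1,1} = 0
G(11) = mex{1,1,1} = 0
G(12) = mex{2,1,1} = 0
G(13) = mex{2,2,1} = 0
G(14) = mex{0,2,2} = 1
G(15) = mex{0,0,2} = 1
G(16) = mex{0,0,0} = 1
G(17) = mex{0,0,0} = 1
G_A(17) = 1.
Stack B, S = {1, 2, 8}:
G(0) = 0
G(1) = mex{0} = 1
G(2) = mex{1,0} = 2
G(3) = mex{2,1} = 0
G(4) = mex{0,2} = 1
G(5) = mex{1,0} = 2
G(6) = mex{2,1} = 0
G(7) = mex{0,2} = 1
G(8) = mex{1,0,0} = 2
G(9) = mex{2,1,1} = 0
G(10) = mex{0,2,2} = 1
G(11) = mex{1,0,0} = 2
G(12) = mex{2,1,1} = 0
G(13) = mex{0,2,2} = 1
G(14) = mex{1,0,0} = 2
G(15) = mex{2,1,1} = 0
G(16) = mex{0,2,2} = 1
G_B(16) = 1.
Stack C, S = {1, 5, 6, 9}:
G(0) = 0
G(1) = mex{0} = 1
G(2) = mex{1} = 0
G(3) = mex{0} = 1
G(4) = mex{1} = 0
G(5) = mex{0,0} = 1
G(6) = mex{1,1,0} = 2
G(7) = mex{2,0,1} = 3
G(8) = mex{3,1,0} = 2
G(9) = mex{2,0,1,0} = 3
G(10) = mex{3,1,0,1} = 2
G(11) = mex{2,2,1,0} = 3
G(12) = mex{3,3,2,1} = 0
G(13) = mex{0,2,3,0} = 1
G(14) = mex{1,3,2,1} = 0
G(15) = mex{0,2,3,2} = 1
G(16) = mex{1,3,2,3} = 0
G(17) = mex{0,0,3,2} = 1
G(18) = mex{1,1,0,3} = 2
G_C(18) = 2.
Combined Grundy value = 1 ⊕ 1 ⊕ 2 = 2.

2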